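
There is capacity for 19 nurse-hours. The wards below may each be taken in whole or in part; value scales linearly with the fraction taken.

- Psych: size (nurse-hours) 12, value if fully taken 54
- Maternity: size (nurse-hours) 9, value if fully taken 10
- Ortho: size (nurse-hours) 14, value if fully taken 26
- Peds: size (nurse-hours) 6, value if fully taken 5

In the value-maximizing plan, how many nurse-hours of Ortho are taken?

7

Sort by value density: Psych 54/12≈4.5, Ortho 26/14≈1.86, Maternity 10/9≈1.11, Peds 5/6≈0.833.
Take all of Psych (12 nurse-hours, value 54) → 7 nurse-hours left.
Fill the last 7 nurse-hours with part of Ortho: 7/14 of it earns 13.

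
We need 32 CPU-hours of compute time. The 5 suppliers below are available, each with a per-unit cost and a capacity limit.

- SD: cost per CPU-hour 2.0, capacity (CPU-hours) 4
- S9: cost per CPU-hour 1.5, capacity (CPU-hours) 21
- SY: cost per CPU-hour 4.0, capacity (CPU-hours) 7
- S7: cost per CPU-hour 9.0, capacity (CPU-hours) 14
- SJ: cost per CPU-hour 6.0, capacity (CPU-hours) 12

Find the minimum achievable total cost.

67.5

Fill from the cheapest supplier first.
Take 21 from S9 at 1.5 — need 11 more.
SD (2.0): use full 4 — 7 CPU-hours to go.
SY (4.0): use full 7 — 0 CPU-hours to go.
SJ, S7: unused.
Cost = 21×1.5 + 4×2.0 + 7×4.0 = 67.5.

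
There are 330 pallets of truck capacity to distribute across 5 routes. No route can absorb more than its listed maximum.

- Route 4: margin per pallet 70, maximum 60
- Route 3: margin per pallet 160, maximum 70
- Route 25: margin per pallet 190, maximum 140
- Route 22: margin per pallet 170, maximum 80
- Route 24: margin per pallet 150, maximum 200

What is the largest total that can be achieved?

57400

Rank by margin per pallet: Route 25 190 > Route 22 170 > Route 3 160 > Route 24 150 > Route 4 70.
Route 25 takes 140 to reach its cap of 140 — 190 left.
Route 22 takes 80 to reach its cap of 80 — 110 left.
Give Route 3 70 to hit its cap of 70 — 40 left.
Route 24: +40 (room for 200) → 40. Pool exhausted.
Total = 160×70 + 190×140 + 170×80 + 150×40 = 57400.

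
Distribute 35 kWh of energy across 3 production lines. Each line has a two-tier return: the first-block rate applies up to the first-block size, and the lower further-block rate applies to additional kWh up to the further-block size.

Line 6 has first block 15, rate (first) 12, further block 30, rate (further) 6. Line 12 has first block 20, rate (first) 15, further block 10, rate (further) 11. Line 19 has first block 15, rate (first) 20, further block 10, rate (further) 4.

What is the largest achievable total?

Order all 6 blocks by rate: Line 19/tier1 20 > Line 12/tier1 15 > Line 6/tier1 12 > Line 12/tier2 11 > Line 6/tier2 6 > Line 19/tier2 4.
Line 19/tier1 (20): +15 — 20 left.
Line 12/tier1 (15): +20 — 0 left.
Total = 20×15 + 15×20 = 600.

600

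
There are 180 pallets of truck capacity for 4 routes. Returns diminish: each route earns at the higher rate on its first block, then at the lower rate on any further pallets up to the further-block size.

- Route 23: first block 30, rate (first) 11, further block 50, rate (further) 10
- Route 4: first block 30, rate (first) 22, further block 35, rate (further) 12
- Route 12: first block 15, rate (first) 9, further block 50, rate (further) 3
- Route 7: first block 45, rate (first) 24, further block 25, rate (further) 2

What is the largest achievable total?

Treat each block as its own option and order by rate: Route 7/T1 24 > Route 4/T1 22 > Route 4/T2 12 > Route 23/T1 11 > Route 23/T2 10 > Route 12/T1 9 > Route 12/T2 3 > Route 7/T2 2.
Route 7/T1 (24): +45 ; 135 left.
Fill Route 4 T1 block (30 at 22) ; 105 left.
Route 4 T2 at 12: fill all 35 ; 70 left.
Route 23 T1 at 11: fill all 30 ; 40 left.
Route 23 T2 at 10: only 40 left, fill 40.
Total = 24×45 + 22×30 + 12×35 + 11×30 + 10×40 = 2890.

2890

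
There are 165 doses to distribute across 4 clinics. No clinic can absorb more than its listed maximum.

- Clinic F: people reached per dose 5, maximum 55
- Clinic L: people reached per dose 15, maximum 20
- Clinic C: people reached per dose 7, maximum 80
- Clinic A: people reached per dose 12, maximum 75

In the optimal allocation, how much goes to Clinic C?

70

Highest people reached per dose first: Clinic L 15 > Clinic A 12 > Clinic C 7 > Clinic F 5.
Clinic L: +20 to 20 (cap) — 145 left.
Clinic A: +75 to 75 (cap) — 70 left.
Clinic C has room for 80 but only 70 remain, so it gets 70.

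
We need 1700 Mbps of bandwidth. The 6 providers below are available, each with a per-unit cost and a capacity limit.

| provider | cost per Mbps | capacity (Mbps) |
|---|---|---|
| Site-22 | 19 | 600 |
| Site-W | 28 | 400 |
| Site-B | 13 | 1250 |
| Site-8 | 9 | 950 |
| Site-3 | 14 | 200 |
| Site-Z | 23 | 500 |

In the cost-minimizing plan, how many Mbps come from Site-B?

Fill from the cheapest provider first.
Site-8 at 9: take all 950 Mbps ; 750 still needed.
Site-B at 13: take 750 of its 1250 ; requirement met.
Site-3, Site-22, Site-Z, Site-W: unused.

750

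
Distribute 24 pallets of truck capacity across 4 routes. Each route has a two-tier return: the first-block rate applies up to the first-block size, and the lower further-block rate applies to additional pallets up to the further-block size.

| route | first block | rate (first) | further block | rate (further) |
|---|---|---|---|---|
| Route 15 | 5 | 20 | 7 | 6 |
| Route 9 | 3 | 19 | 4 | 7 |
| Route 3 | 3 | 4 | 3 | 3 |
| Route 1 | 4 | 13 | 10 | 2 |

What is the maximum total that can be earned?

283

Treat each block as its own option and order by rate: Route 15/T1 20 > Route 9/T1 19 > Route 1/T1 13 > Route 9/T2 7 > Route 15/T2 6 > Route 3/T1 4 > Route 3/T2 3 > Route 1/T2 2.
Route 15/T1 (20): +5 → 19 left.
Route 9/T1 (19): +3 → 16 left.
Route 1 T1 at 13: fill all 4 → 12 left.
Route 9/T2 (7): +4 → 8 left.
Route 15 T2 at 6: fill all 7 → 1 left.
Route 3/T1: +1 of 3 at 4; pool empty.
Total = 20×5 + 19×3 + 13×4 + 7×4 + 6×7 + 4×1 = 283.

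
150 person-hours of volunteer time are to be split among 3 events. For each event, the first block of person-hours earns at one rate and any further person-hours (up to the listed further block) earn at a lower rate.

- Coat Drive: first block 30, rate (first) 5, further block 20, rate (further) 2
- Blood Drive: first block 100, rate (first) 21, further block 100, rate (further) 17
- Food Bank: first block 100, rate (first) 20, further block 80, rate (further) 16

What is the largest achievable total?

3100

Treat each block as its own option and order by rate: Blood Drive/first 21 > Food Bank/first 20 > Blood Drive/second 17 > Food Bank/second 16 > Coat Drive/first 5 > Coat Drive/second 2.
Fill Blood Drive first block (100 at 21) → 50 left.
Food Bank/first: +50 of 100 at 20; pool empty.
Total = 21×100 + 20×50 = 3100.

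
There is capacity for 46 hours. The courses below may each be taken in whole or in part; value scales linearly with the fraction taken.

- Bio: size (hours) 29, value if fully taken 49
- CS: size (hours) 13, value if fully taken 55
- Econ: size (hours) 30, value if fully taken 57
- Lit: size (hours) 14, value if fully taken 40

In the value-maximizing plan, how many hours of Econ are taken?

Best value per unit of size first: CS 55/13≈4.23, Lit 40/14≈2.86, Econ 57/30≈1.9, Bio 49/29≈1.69.
Take all of CS (13 hours, value 55) — 33 hours left.
Lit: take in full, 14 hours for value 40 — 19 left.
19 hours left: a 19/30 share of Econ gives 57×19/30 = 36.1.

19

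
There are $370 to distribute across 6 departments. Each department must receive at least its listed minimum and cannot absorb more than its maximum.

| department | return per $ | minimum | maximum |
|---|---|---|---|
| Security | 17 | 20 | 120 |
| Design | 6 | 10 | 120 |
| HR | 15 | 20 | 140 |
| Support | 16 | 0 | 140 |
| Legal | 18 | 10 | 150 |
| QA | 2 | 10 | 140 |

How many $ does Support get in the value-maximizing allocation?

60

Meeting every minimum uses 20+10+20+0+10+10 = 70 $, leaving 300.
Highest return per $ first: Legal 18 > Security 17 > Support 16 > HR 15 > Design 6 > QA 2.
Legal takes 140 more to reach its cap of 150 → 160 left.
Security: +100 to 120 (cap) → 60 left.
Only 60 left; Support takes them to reach 60.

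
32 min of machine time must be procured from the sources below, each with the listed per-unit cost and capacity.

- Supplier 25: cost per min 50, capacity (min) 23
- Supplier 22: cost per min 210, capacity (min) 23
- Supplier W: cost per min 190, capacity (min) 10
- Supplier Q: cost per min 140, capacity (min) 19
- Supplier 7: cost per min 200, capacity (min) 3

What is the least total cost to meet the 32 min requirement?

Use sources in increasing cost order.
Supplier 25 (50): use full 23 — 9 min to go.
Take 9 from Supplier Q at 140 to finish.
Supplier W, Supplier 7, Supplier 22: unused.
Cost = 23×50 + 9×140 = 2410.

2410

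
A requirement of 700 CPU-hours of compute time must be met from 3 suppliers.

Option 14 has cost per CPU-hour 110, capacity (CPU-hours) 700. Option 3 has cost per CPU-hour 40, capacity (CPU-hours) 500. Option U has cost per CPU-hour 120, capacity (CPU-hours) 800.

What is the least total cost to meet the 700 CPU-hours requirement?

Fill from the cheapest supplier first.
Take 500 from Option 3 at 40 → need 200 more.
Take 200 from Option 14 at 110 to finish.
Option U: unused.
Cost = 500×40 + 200×110 = 42000.

42000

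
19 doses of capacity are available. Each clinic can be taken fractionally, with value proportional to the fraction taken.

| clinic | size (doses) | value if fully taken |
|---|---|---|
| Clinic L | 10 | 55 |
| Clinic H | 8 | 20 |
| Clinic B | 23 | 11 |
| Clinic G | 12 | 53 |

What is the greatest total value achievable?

94.75

Rank by value-to-size ratio: Clinic L 55/10≈5.5, Clinic G 53/12≈4.42, Clinic H 20/8≈2.5, Clinic B 11/23≈0.478.
Clinic L: take in full, 10 doses for value 55 → 9 left.
9 doses left: a 9/12 share of Clinic G gives 53×9/12 = 39.75.
Total value = 94.75.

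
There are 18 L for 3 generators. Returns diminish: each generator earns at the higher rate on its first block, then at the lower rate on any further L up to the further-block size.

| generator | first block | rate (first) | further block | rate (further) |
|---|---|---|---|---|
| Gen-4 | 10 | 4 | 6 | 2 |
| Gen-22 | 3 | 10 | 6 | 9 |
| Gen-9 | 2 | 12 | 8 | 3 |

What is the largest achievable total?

136

Order all 6 blocks by rate: Gen-9/T1 12 > Gen-22/T1 10 > Gen-22/T2 9 > Gen-4/T1 4 > Gen-9/T2 3 > Gen-4/T2 2.
Gen-9/T1 (12): +2 → 16 left.
Gen-22 T1 at 10: fill all 3 → 13 left.
Fill Gen-22 T2 block (6 at 9) → 7 left.
7 remain; put them into Gen-4 T1 at 4.
Total = 12×2 + 10×3 + 9×6 + 4×7 = 136.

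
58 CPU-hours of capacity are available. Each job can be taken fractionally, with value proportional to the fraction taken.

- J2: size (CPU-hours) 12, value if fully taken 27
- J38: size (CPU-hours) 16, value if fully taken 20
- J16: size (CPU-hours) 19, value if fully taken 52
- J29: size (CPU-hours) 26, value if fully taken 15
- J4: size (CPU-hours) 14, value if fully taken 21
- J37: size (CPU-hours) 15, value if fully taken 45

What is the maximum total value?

142

Sort by value density: J37 45/15≈3, J16 52/19≈2.74, J2 27/12≈2.25, J4 21/14≈1.5, J38 20/16≈1.25, J29 15/26≈0.577.
J37: take in full, 15 CPU-hours for value 45 — 43 left.
Take all of J16 (19 CPU-hours, value 52) — 24 CPU-hours left.
Take all of J2 (12 CPU-hours, value 27) — 12 CPU-hours left.
12 CPU-hours left: a 12/14 share of J4 gives 21×12/14 = 18.
Total value = 142.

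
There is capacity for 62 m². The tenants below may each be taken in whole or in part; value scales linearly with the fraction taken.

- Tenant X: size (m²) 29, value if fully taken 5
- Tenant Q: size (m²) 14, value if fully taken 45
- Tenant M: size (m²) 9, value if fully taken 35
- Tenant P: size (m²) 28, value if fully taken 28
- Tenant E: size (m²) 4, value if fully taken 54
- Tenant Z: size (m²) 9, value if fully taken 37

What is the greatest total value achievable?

197

Best value per unit of size first: Tenant E 54/4≈13.5, Tenant Z 37/9≈4.11, Tenant M 35/9≈3.89, Tenant Q 45/14≈3.21, Tenant P 28/28≈1, Tenant X 5/29≈0.172.
Tenant E: take in full, 4 m² for value 54 ; 58 left.
Take all of Tenant Z (9 m², value 37) ; 49 m² left.
All 9 m² of Tenant M fit (value 35) ; 40 remain.
All 14 m² of Tenant Q fit (value 45) ; 26 remain.
Fill the last 26 m² with part of Tenant P: 26/28 of it earns 26.
Total value = 197.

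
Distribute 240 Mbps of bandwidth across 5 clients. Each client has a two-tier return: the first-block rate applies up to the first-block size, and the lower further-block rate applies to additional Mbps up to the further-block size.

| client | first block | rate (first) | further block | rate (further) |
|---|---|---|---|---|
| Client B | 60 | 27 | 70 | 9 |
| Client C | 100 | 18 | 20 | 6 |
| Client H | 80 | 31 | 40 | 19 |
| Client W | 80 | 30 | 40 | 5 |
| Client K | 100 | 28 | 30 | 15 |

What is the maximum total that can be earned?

7120

Order all 10 blocks by rate: Client H/T1 31 > Client W/T1 30 > Client K/T1 28 > Client B/T1 27 > Client H/T2 19 > Client C/T1 18 > Client K/T2 15 > Client B/T2 9 > Client C/T2 6 > Client W/T2 5.
Fill Client H T1 block (80 at 31) — 160 left.
Client W T1 at 30: fill all 80 — 80 left.
Client K T1 at 28: only 80 left, fill 80.
Total = 31×80 + 30×80 + 28×80 = 7120.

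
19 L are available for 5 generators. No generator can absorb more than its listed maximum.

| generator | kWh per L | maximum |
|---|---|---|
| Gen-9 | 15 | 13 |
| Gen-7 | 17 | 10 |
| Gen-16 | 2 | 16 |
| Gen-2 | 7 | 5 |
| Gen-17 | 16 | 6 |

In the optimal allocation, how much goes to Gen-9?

Highest kWh per L first: Gen-7 17 > Gen-17 16 > Gen-9 15 > Gen-2 7 > Gen-16 2.
Give Gen-7 10 to hit its cap of 10 ; 9 left.
Give Gen-17 6 to hit its cap of 6 ; 3 left.
Only 3 left; Gen-9 takes them to reach 3.

3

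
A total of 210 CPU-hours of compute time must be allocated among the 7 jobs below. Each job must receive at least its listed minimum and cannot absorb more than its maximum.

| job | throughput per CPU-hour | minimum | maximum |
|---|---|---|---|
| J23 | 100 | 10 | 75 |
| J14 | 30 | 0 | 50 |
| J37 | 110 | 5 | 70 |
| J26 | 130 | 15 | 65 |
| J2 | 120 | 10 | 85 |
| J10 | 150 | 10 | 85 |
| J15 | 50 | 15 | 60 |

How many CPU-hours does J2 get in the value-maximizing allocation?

Meeting every minimum uses 10+0+5+15+10+10+15 = 65 CPU-hours, leaving 145.
Rank by throughput per CPU-hour: J10 150 > J26 130 > J2 120 > J37 110 > J23 100 > J15 50 > J14 30.
J10: +75 to 85 (cap) → 70 left.
Give J26 50 more to hit its cap of 65 → 20 left.
J2 has room for 75 more but only 20 remain, so it gets 30.

30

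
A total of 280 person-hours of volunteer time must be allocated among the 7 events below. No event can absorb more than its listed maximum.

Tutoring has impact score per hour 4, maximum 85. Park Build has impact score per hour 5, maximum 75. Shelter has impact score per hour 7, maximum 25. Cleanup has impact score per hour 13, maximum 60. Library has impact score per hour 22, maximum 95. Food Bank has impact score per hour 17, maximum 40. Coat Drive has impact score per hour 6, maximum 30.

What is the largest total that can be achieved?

Order the events by impact score per hour: Library 22 > Food Bank 17 > Cleanup 13 > Shelter 7 > Coat Drive 6 > Park Build 5 > Tutoring 4.
Library: +95 to 95 (cap) → 185 left.
Food Bank takes 40 to reach its cap of 40 → 145 left.
Cleanup: +60 to 60 (cap) → 85 left.
Give Shelter 25 to hit its cap of 25 → 60 left.
Coat Drive takes 30 to reach its cap of 30 → 30 left.
Park Build: +30 (room for 75) → 30. Pool exhausted.
Total = 5×30 + 7×25 + 13×60 + 22×95 + 17×40 + 6×30 = 4055.

4055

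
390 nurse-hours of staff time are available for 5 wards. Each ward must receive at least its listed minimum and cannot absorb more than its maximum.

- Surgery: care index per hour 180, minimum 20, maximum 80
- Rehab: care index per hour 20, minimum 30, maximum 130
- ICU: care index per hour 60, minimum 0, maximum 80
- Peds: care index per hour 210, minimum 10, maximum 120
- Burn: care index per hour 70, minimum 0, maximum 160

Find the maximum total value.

51400

Meeting every minimum uses 20+30+0+10+0 = 60 nurse-hours, leaving 330.
Rank by care index per hour: Peds 210 > Surgery 180 > Burn 70 > ICU 60 > Rehab 20.
Give Peds 110 more to hit its cap of 120 ; 220 left.
Surgery: +60 to 80 (cap) ; 160 left.
Give Burn 160 more to hit its cap of 160 ; 0 left.
Total = 180×80 + 20×30 + 210×120 + 70×160 = 51400.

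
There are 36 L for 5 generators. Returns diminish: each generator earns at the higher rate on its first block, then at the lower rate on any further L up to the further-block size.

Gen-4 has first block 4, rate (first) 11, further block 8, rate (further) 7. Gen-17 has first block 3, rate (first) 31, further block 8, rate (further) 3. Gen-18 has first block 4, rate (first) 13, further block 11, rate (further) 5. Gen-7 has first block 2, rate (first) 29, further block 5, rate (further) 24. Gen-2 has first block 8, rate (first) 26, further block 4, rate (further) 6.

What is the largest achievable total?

Rank every tier by rate: Gen-17/tier1 31 > Gen-7/tier1 29 > Gen-2/tier1 26 > Gen-7/tier2 24 > Gen-18/tier1 13 > Gen-4/tier1 11 > Gen-4/tier2 7 > Gen-2/tier2 6 > Gen-18/tier2 5 > Gen-17/tier2 3.
Fill Gen-17 tier1 block (3 at 31) ; 33 left.
Gen-7 tier1 at 29: fill all 2 ; 31 left.
Gen-2/tier1 (26): +8 ; 23 left.
Gen-7/tier2 (24): +5 ; 18 left.
Fill Gen-18 tier1 block (4 at 13) ; 14 left.
Gen-4/tier1 (11): +4 ; 10 left.
Fill Gen-4 tier2 block (8 at 7) ; 2 left.
2 remain; put them into Gen-2 tier2 at 6.
Total = 31×3 + 29×2 + 26×8 + 24×5 + 13×4 + 11×4 + 7×8 + 6×2 = 643.

643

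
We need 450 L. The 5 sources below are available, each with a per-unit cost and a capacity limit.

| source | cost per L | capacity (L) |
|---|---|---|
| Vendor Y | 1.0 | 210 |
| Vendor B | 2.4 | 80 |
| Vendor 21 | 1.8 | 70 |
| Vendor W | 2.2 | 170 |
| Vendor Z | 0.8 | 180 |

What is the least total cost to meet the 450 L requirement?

462

Fill from the cheapest source first.
Take 180 from Vendor Z at 0.8 ; need 270 more.
Take 210 from Vendor Y at 1.0 ; need 60 more.
Take 60 from Vendor 21 at 1.8 to finish.
Vendor W, Vendor B: unused.
Cost = 180×0.8 + 210×1.0 + 60×1.8 = 462.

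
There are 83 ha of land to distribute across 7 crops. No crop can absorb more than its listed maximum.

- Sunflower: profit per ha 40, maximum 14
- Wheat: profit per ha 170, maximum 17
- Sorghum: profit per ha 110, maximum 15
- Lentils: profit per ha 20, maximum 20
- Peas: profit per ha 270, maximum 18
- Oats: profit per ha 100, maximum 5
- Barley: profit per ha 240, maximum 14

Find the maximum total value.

Rank by profit per ha: Peas 270 > Barley 240 > Wheat 170 > Sorghum 110 > Oats 100 > Sunflower 40 > Lentils 20.
Peas takes 18 to reach its cap of 18 — 65 left.
Give Barley 14 to hit its cap of 14 — 51 left.
Give Wheat 17 to hit its cap of 17 — 34 left.
Give Sorghum 15 to hit its cap of 15 — 19 left.
Give Oats 5 to hit its cap of 5 — 14 left.
Give Sunflower 14 to hit its cap of 14 — 0 left.
Total = 40×14 + 170×17 + 110×15 + 270×18 + 100×5 + 240×14 = 13820.

13820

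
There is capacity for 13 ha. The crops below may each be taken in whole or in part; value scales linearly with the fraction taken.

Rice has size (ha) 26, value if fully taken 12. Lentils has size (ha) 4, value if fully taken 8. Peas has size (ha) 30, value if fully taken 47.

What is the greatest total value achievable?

22.1

Best value per unit of size first: Lentils 8/4≈2, Peas 47/30≈1.57, Rice 12/26≈0.462.
Lentils: take in full, 4 ha for value 8 ; 9 left.
Fill the last 9 ha with part of Peas: 9/30 of it earns 14.1.
Total value = 22.1.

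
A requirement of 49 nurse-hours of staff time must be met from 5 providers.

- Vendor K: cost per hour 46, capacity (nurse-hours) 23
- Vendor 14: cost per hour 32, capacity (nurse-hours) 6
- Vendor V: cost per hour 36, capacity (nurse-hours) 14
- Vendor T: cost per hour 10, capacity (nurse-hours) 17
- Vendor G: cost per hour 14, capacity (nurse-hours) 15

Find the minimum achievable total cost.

Use providers in increasing cost order.
Vendor T (10): use full 17 → 32 nurse-hours to go.
Take 15 from Vendor G at 14 → need 17 more.
Vendor 14 (32): use full 6 → 11 nurse-hours to go.
Take 11 from Vendor V at 36 to finish.
Vendor K: unused.
Cost = 17×10 + 15×14 + 6×32 + 11×36 = 968.

968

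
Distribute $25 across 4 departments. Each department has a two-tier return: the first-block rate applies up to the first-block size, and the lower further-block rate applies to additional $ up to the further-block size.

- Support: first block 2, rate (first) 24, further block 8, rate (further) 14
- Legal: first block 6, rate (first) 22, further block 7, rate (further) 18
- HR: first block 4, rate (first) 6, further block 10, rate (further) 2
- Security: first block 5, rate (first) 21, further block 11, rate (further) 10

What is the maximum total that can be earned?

481

Order all 8 blocks by rate: Support/tier1 24 > Legal/tier1 22 > Security/tier1 21 > Legal/tier2 18 > Support/tier2 14 > Security/tier2 10 > HR/tier1 6 > HR/tier2 2.
Support tier1 at 24: fill all 2 — 23 left.
Legal tier1 at 22: fill all 6 — 17 left.
Security/tier1 (21): +5 — 12 left.
Legal/tier2 (18): +7 — 5 left.
Support/tier2: +5 of 8 at 14; pool empty.
Total = 24×2 + 22×6 + 21×5 + 18×7 + 14×5 = 481.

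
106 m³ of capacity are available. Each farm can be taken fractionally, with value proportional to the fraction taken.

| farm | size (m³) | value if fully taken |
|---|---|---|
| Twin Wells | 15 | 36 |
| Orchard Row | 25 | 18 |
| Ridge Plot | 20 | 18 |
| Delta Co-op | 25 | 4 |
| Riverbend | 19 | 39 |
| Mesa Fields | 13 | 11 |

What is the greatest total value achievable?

124.24

Best value per unit of size first: Twin Wells 36/15≈2.4, Riverbend 39/19≈2.05, Ridge Plot 18/20≈0.9, Mesa Fields 11/13≈0.846, Orchard Row 18/25≈0.72, Delta Co-op 4/25≈0.16.
Take all of Twin Wells (15 m³, value 36) — 91 m³ left.
Take all of Riverbend (19 m³, value 39) — 72 m³ left.
Ridge Plot: take in full, 20 m³ for value 18 — 52 left.
All 13 m³ of Mesa Fields fit (value 11) — 39 remain.
Take all of Orchard Row (25 m³, value 18) — 14 m³ left.
14 m³ left: a 14/25 share of Delta Co-op gives 4×14/25 = 2.24.
Total value = 124.24.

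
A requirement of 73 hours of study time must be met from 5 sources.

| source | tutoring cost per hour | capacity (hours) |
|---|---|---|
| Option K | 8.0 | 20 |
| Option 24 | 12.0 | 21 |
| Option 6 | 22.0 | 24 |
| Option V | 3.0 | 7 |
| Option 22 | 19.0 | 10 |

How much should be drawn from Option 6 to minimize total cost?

Cheapest first:
Option V (3.0): use full 7 — 66 hours to go.
Take 20 from Option K at 8.0 — need 46 more.
Option 24 (12.0): use full 21 — 25 hours to go.
Option 22 (19.0): use full 10 — 15 hours to go.
Take 15 from Option 6 at 22.0 to finish.

15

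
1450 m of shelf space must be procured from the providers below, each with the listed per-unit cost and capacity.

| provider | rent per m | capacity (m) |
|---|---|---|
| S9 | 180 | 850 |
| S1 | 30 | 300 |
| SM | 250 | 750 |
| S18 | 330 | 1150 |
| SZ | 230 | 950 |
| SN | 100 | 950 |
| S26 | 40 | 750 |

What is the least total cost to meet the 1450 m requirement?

79000

Fill from the cheapest provider first.
Take 300 from S1 at 30 — need 1150 more.
S26 (40): use full 750 — 400 m to go.
Take 400 from SN at 100 to finish.
S9, SZ, SM, S18: unused.
Cost = 300×30 + 750×40 + 400×100 = 79000.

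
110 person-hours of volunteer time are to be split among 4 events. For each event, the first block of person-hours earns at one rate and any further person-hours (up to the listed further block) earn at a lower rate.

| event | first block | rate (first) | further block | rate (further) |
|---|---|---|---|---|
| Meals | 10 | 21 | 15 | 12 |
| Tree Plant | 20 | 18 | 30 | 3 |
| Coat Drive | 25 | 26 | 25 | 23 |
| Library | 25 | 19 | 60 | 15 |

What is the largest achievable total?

Treat each block as its own option and order by rate: Coat Drive/first 26 > Coat Drive/second 23 > Meals/first 21 > Library/first 19 > Tree Plant/first 18 > Library/second 15 > Meals/second 12 > Tree Plant/second 3.
Coat Drive/first (26): +25 ; 85 left.
Coat Drive/second (23): +25 ; 60 left.
Meals/first (21): +10 ; 50 left.
Library first at 19: fill all 25 ; 25 left.
Fill Tree Plant first block (20 at 18) ; 5 left.
5 remain; put them into Library second at 15.
Total = 26×25 + 23×25 + 21×10 + 19×25 + 18×20 + 15×5 = 2345.

2345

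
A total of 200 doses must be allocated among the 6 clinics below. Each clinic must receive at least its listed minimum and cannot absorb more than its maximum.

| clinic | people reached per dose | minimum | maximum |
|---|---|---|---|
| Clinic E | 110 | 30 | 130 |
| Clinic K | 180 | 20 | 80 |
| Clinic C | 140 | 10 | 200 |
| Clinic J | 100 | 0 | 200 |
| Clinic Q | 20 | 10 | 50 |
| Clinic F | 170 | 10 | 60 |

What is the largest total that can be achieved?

30900

Meeting every minimum uses 30+20+10+0+10+10 = 80 doses, leaving 120.
Rank by people reached per dose: Clinic K 180 > Clinic F 170 > Clinic C 140 > Clinic E 110 > Clinic J 100 > Clinic Q 20.
Clinic K: +60 to 80 (cap) — 60 left.
Give Clinic F 50 more to hit its cap of 60 — 10 left.
Only 10 left; Clinic C takes them to reach 20.
Total = 110×30 + 180×80 + 140×20 + 20×10 + 170×60 = 30900.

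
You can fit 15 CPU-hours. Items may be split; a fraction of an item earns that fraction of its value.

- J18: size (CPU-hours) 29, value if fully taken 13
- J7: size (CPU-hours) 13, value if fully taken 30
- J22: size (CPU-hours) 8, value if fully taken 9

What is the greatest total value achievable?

Sort by value density: J7 30/13≈2.31, J22 9/8≈1.12, J18 13/29≈0.448.
Take all of J7 (13 CPU-hours, value 30) — 2 CPU-hours left.
Fill the last 2 CPU-hours with part of J22: 2/8 of it earns 2.25.
Total value = 32.25.

32.25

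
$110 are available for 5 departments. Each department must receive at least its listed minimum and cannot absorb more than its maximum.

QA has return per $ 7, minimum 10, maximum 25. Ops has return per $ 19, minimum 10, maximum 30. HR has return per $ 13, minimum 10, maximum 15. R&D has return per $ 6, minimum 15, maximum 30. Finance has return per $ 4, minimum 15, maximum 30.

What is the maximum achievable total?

1150

Meeting every minimum uses 10+10+10+15+15 = 60 $, leaving 50.
Rank by return per $: Ops 19 > HR 13 > QA 7 > R&D 6 > Finance 4.
Give Ops 20 more to hit its cap of 30 ; 30 left.
HR: +5 to 15 (cap) ; 25 left.
QA: +15 to 25 (cap) ; 10 left.
R&D has room for 15 more but only 10 remain, so it gets 25.
Total = 7×25 + 19×30 + 13×15 + 6×25 + 4×15 = 1150.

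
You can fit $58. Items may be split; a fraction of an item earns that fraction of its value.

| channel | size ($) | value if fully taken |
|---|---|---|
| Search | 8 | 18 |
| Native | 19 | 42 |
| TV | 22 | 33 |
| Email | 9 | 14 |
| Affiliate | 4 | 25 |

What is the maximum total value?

Rank by value-to-size ratio: Affiliate 25/4≈6.25, Search 18/8≈2.25, Native 42/19≈2.21, Email 14/9≈1.56, TV 33/22≈1.5.
Take all of Affiliate (4 $, value 25) → 54 $ left.
All 8 $ of Search fit (value 18) → 46 remain.
Native: take in full, 19 $ for value 42 → 27 left.
Take all of Email (9 $, value 14) → 18 $ left.
Fill the last 18 $ with part of TV: 18/22 of it earns 27.
Total value = 126.

126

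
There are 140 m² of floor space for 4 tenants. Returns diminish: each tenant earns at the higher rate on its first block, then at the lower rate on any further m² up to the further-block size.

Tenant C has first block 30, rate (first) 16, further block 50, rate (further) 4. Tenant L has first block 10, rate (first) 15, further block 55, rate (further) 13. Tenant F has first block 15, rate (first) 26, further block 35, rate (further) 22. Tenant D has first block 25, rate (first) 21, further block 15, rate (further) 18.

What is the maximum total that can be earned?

Order all 8 blocks by rate: Tenant F/first 26 > Tenant F/second 22 > Tenant D/first 21 > Tenant D/second 18 > Tenant C/first 16 > Tenant L/first 15 > Tenant L/second 13 > Tenant C/second 4.
Tenant F first at 26: fill all 15 → 125 left.
Tenant F/second (22): +35 → 90 left.
Fill Tenant D first block (25 at 21) → 65 left.
Tenant D second at 18: fill all 15 → 50 left.
Tenant C first at 16: fill all 30 → 20 left.
Fill Tenant L first block (10 at 15) → 10 left.
10 remain; put them into Tenant L second at 13.
Total = 26×15 + 22×35 + 21×25 + 18×15 + 16×30 + 15×10 + 13×10 = 2715.

2715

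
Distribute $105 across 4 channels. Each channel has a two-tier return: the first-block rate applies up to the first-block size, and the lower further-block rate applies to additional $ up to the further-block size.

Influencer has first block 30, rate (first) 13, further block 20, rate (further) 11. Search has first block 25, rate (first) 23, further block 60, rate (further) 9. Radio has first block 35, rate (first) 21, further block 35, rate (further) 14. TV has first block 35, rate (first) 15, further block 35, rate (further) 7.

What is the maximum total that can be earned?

1975

Order all 8 blocks by rate: Search/tier1 23 > Radio/tier1 21 > TV/tier1 15 > Radio/tier2 14 > Influencer/tier1 13 > Influencer/tier2 11 > Search/tier2 9 > TV/tier2 7.
Search tier1 at 23: fill all 25 → 80 left.
Fill Radio tier1 block (35 at 21) → 45 left.
TV/tier1 (15): +35 → 10 left.
Radio tier2 at 14: only 10 left, fill 10.
Total = 23×25 + 21×35 + 15×35 + 14×10 = 1975.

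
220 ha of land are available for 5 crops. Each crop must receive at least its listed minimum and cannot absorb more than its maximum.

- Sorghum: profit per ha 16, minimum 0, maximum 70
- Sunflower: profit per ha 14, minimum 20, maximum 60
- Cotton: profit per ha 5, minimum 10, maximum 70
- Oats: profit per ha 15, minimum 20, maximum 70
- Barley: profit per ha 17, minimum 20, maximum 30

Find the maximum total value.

3290

Meeting every minimum uses 0+20+10+20+20 = 70 ha, leaving 150.
Order the crops by profit per ha: Barley 17 > Sorghum 16 > Oats 15 > Sunflower 14 > Cotton 5.
Give Barley 10 more to hit its cap of 30 — 140 left.
Sorghum: +70 to 70 (cap) — 70 left.
Oats: +50 to 70 (cap) — 20 left.
Sunflower: +20 (room for 40) → 40. Pool exhausted.
Total = 16×70 + 14×40 + 5×10 + 15×70 + 17×30 = 3290.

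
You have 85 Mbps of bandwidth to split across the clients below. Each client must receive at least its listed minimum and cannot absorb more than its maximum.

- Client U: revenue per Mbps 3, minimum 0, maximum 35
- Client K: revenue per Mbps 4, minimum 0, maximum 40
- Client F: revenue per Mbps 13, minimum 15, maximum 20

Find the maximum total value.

Meeting every minimum uses 0+0+15 = 15 Mbps, leaving 70.
Rank by revenue per Mbps: Client F 13 > Client K 4 > Client U 3.
Client F: +5 to 20 (cap) → 65 left.
Give Client K 40 more to hit its cap of 40 → 25 left.
Client U has room for 35 more but only 25 remain, so it gets 25.
Total = 3×25 + 4×40 + 13×20 = 495.

495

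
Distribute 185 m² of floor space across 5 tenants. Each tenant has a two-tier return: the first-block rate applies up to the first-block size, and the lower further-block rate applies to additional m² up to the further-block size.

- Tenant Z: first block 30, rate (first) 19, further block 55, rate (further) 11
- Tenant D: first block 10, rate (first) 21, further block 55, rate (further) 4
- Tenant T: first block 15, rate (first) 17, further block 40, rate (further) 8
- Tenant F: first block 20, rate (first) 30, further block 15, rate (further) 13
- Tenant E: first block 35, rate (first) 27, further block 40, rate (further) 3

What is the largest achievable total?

3420

Order all 10 blocks by rate: Tenant F/first 30 > Tenant E/first 27 > Tenant D/first 21 > Tenant Z/first 19 > Tenant T/first 17 > Tenant F/second 13 > Tenant Z/second 11 > Tenant T/second 8 > Tenant D/second 4 > Tenant E/second 3.
Tenant F/first (30): +20 → 165 left.
Tenant E first at 27: fill all 35 → 130 left.
Tenant D/first (21): +10 → 120 left.
Fill Tenant Z first block (30 at 19) → 90 left.
Tenant T/first (17): +15 → 75 left.
Fill Tenant F second block (15 at 13) → 60 left.
Tenant Z/second (11): +55 → 5 left.
Tenant T/second: +5 of 40 at 8; pool empty.
Total = 30×20 + 27×35 + 21×10 + 19×30 + 17×15 + 13×15 + 11×55 + 8×5 = 3420.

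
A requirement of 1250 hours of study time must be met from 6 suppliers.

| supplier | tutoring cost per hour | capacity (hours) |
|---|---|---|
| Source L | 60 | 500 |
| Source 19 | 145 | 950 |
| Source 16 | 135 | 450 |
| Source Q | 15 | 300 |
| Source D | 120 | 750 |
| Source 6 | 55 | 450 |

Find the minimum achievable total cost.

59250

Cheapest first:
Take 300 from Source Q at 15 → need 950 more.
Source 6 (55): use full 450 → 500 hours to go.
Source L (60): use full 500 → 0 hours to go.
Source D, Source 16, Source 19: unused.
Cost = 300×15 + 450×55 + 500×60 = 59250.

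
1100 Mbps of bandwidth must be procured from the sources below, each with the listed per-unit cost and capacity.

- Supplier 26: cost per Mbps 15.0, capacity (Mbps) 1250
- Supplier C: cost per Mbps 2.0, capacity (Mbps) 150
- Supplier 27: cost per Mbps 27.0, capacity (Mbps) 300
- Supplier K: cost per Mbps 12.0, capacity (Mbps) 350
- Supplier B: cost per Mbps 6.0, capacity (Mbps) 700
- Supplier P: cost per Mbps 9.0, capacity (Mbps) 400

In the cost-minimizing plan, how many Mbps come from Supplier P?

250

Use sources in increasing cost order.
Supplier C at 2.0: take all 150 Mbps → 950 still needed.
Supplier B (6.0): use full 700 → 250 Mbps to go.
Supplier P (9.0): take the remaining 250 → done.
Supplier K, Supplier 26, Supplier 27: unused.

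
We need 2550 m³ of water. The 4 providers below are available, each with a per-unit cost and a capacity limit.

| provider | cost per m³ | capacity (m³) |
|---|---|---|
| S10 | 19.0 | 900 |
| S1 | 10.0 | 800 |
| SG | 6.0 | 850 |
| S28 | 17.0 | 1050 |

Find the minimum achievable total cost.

Fill from the cheapest provider first.
SG at 6.0: take all 850 m³ ; 1700 still needed.
S1 at 10.0: take all 800 m³ ; 900 still needed.
Take 900 from S28 at 17.0 to finish.
S10: unused.
Cost = 850×6.0 + 800×10.0 + 900×17.0 = 28400.

28400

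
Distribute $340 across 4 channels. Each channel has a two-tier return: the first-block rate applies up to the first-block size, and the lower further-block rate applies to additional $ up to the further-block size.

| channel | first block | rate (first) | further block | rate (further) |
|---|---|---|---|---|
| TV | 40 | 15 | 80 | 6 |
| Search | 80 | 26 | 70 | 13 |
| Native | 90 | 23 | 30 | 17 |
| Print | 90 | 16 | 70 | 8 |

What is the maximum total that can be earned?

Rank every tier by rate: Search/tier1 26 > Native/tier1 23 > Native/tier2 17 > Print/tier1 16 > TV/tier1 15 > Search/tier2 13 > Print/tier2 8 > TV/tier2 6.
Search/tier1 (26): +80 → 260 left.
Native tier1 at 23: fill all 90 → 170 left.
Fill Native tier2 block (30 at 17) → 140 left.
Print tier1 at 16: fill all 90 → 50 left.
TV/tier1 (15): +40 → 10 left.
Search tier2 at 13: only 10 left, fill 10.
Total = 26×80 + 23×90 + 17×30 + 16×90 + 15×40 + 13×10 = 6830.

6830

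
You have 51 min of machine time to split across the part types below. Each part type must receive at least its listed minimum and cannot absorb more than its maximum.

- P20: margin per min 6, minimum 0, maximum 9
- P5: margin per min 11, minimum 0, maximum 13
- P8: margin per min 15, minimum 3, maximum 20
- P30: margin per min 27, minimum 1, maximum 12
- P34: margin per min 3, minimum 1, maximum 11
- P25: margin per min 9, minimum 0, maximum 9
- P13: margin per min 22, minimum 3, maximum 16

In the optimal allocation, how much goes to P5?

Meeting every minimum uses 0+0+3+1+1+0+3 = 8 min, leaving 43.
Order the part types by margin per min: P30 27 > P13 22 > P8 15 > P5 11 > P25 9 > P20 6 > P34 3.
P30: +11 to 12 (cap) — 32 left.
P13: +13 to 16 (cap) — 19 left.
P8: +17 to 20 (cap) — 2 left.
P5: +2 (room for 13) → 2. Pool exhausted.

2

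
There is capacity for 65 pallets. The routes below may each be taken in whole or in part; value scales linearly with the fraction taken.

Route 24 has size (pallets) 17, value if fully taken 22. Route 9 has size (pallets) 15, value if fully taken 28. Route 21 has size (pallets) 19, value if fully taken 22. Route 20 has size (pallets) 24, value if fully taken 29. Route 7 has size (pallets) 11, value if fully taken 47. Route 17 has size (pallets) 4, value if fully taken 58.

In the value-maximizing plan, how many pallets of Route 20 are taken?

18

Sort by value density: Route 17 58/4≈14.5, Route 7 47/11≈4.27, Route 9 28/15≈1.87, Route 24 22/17≈1.29, Route 20 29/24≈1.21, Route 21 22/19≈1.16.
Route 17: take in full, 4 pallets for value 58 ; 61 left.
Route 7: take in full, 11 pallets for value 47 ; 50 left.
All 15 pallets of Route 9 fit (value 28) ; 35 remain.
All 17 pallets of Route 24 fit (value 22) ; 18 remain.
Fill the last 18 pallets with part of Route 20: 18/24 of it earns 21.75.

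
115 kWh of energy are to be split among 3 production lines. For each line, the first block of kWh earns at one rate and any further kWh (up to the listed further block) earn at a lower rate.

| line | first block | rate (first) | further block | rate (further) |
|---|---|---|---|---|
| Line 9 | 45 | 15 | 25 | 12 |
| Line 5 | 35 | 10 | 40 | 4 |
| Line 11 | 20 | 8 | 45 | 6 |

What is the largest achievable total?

1405

Rank every tier by rate: Line 9/tier1 15 > Line 9/tier2 12 > Line 5/tier1 10 > Line 11/tier1 8 > Line 11/tier2 6 > Line 5/tier2 4.
Line 9 tier1 at 15: fill all 45 ; 70 left.
Fill Line 9 tier2 block (25 at 12) ; 45 left.
Line 5/tier1 (10): +35 ; 10 left.
Line 11 tier1 at 8: only 10 left, fill 10.
Total = 15×45 + 12×25 + 10×35 + 8×10 = 1405.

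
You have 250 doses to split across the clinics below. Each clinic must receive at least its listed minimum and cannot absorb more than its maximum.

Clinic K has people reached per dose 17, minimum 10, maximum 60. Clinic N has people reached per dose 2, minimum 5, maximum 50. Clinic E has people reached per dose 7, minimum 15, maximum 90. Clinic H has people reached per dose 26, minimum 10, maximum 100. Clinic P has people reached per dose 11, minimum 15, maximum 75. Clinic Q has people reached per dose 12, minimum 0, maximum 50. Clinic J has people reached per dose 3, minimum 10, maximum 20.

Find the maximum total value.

Meeting every minimum uses 10+5+15+10+15+0+10 = 65 doses, leaving 185.
Highest people reached per dose first: Clinic H 26 > Clinic K 17 > Clinic Q 12 > Clinic P 11 > Clinic E 7 > Clinic J 3 > Clinic N 2.
Clinic H: +90 to 100 (cap) — 95 left.
Clinic K: +50 to 60 (cap) — 45 left.
Clinic Q has room for 50 more but only 45 remain, so it gets 45.
Total = 17×60 + 2×5 + 7×15 + 26×100 + 11×15 + 12×45 + 3×10 = 4470.

4470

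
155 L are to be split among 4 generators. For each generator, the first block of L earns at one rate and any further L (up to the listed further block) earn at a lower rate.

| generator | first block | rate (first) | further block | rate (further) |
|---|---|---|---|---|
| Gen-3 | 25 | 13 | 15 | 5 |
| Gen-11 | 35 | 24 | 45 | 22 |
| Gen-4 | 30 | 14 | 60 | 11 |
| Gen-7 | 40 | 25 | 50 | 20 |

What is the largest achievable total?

Treat each block as its own option and order by rate: Gen-7/T1 25 > Gen-11/T1 24 > Gen-11/T2 22 > Gen-7/T2 20 > Gen-4/T1 14 > Gen-3/T1 13 > Gen-4/T2 11 > Gen-3/T2 5.
Gen-7/T1 (25): +40 — 115 left.
Gen-11/T1 (24): +35 — 80 left.
Gen-11 T2 at 22: fill all 45 — 35 left.
Gen-7 T2 at 20: only 35 left, fill 35.
Total = 25×40 + 24×35 + 22×45 + 20×35 = 3530.

3530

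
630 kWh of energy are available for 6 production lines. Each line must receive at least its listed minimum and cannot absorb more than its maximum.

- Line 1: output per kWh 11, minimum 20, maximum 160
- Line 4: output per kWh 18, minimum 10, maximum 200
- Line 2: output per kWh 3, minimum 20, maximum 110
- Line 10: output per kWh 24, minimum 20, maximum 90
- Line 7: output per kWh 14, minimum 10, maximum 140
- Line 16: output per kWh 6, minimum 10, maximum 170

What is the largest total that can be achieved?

Meeting every minimum uses 20+10+20+20+10+10 = 90 kWh, leaving 540.
Highest output per kWh first: Line 10 24 > Line 4 18 > Line 7 14 > Line 1 11 > Line 16 6 > Line 2 3.
Give Line 10 70 more to hit its cap of 90 — 470 left.
Line 4: +190 to 200 (cap) — 280 left.
Line 7 takes 130 more to reach its cap of 140 — 150 left.
Line 1: +140 to 160 (cap) — 10 left.
Line 16 has room for 160 more but only 10 remain, so it gets 20.
Total = 11×160 + 18×200 + 3×20 + 24×90 + 14×140 + 6×20 = 9660.

9660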